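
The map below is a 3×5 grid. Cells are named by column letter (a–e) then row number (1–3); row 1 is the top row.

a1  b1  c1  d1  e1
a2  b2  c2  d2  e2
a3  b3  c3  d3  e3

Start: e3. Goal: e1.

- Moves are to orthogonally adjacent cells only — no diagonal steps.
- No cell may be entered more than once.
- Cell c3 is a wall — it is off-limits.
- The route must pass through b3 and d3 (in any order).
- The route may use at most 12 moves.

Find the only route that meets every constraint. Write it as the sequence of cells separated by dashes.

Any route must reach b3 and d3 and still end at e1 within 12 moves, so the order of the required stops is forced.
Route from e3: left to d3, up to d2, 2× left (reaching b2), down to b3, left to a3, 2× up (reaching a1), 4× right (reaching e1) — 12 moves in all.
Check: all required cells visited; 12 ≤ 12 moves.

e3 - d3 - d2 - c2 - b2 - b3 - a3 - a2 - a1 - b1 - c1 - d1 - e1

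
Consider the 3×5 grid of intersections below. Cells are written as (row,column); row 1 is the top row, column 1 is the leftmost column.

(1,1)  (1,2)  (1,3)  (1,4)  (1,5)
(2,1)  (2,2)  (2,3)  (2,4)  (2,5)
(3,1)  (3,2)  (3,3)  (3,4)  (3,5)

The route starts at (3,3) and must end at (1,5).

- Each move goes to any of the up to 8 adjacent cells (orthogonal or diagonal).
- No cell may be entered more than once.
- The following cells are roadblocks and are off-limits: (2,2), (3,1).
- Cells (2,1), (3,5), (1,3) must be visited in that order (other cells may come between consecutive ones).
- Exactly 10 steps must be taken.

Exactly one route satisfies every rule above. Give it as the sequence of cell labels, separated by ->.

The waypoints must appear in the order (2,1), (3,5), (1,3), with no cell reused.
Route from (3,3): left 1 to (3,2), up-left 1 to (2,1), up-right 1 to (1,2), down-right 2 to (3,4), right 1 to (3,5), up-left 2 to (1,3), right 2 to (1,5) — 10 moves in all.
Check: order respected ((2,1) at step 2, (3,5) at step 6, (1,3) at step 8); 10 moves as required.

(3,3) -> (3,2) -> (2,1) -> (1,2) -> (2,3) -> (3,4) -> (3,5) -> (2,4) -> (1,3) -> (1,4) -> (1,5)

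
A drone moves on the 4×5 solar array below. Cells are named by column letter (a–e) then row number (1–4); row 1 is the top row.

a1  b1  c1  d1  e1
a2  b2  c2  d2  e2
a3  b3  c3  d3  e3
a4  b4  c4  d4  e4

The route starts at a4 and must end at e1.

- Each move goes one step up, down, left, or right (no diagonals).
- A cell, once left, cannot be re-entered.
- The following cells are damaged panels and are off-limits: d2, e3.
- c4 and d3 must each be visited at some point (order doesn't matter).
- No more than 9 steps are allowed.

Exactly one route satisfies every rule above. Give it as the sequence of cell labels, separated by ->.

a4 -> b4 -> c4 -> d4 -> d3 -> c3 -> c2 -> c1 -> d1 -> e1

Any route must reach c4 and d3 and still end at e1 within 9 moves, so the order of the required stops is forced.
Route from a4: 3× right (reaching d4), up to d3, left to c3, 2× up (reaching c1), 2× right (reaching e1) — 9 moves in all.
Check: all required cells visited; 9 ≤ 9 moves.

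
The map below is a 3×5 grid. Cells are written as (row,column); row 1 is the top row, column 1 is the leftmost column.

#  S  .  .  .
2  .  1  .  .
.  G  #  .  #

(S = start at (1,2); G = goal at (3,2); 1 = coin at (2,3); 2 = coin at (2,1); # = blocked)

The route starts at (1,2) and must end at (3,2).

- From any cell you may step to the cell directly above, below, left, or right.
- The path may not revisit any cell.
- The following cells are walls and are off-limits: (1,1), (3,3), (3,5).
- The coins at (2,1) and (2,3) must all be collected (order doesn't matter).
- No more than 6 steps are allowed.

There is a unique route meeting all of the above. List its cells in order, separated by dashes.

The 6-move cap with required stops at (2,1), (2,3) leaves no slack for detours.
Route from (1,2): right 1 to (1,3), down 1 to (2,3), left 2 to (2,1), down 1 to (3,1), right 1 to (3,2) — 6 moves in all.
Check: all required cells visited; 6 ≤ 6 moves.

(1,2) - (1,3) - (2,3) - (2,2) - (2,1) - (3,1) - (3,2)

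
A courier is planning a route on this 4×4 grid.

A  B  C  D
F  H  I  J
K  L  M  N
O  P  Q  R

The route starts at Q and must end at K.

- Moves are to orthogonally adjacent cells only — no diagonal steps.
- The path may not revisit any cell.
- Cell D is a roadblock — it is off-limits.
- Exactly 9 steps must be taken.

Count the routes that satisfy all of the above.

Need simple routes of exactly 9 moves from Q to K (Manhattan distance 3, so 3 moves are spent on a detour and 3 undoing it).
Branch systematically from the start, pruning whenever the remaining move budget drops below the Manhattan distance to K or differs from it in parity. Grouping the completions by first move — via M: 8; via P: 5; via R: 13 — and summing: 8 + 5 + 13 = 26.
That gives 26 routes.

26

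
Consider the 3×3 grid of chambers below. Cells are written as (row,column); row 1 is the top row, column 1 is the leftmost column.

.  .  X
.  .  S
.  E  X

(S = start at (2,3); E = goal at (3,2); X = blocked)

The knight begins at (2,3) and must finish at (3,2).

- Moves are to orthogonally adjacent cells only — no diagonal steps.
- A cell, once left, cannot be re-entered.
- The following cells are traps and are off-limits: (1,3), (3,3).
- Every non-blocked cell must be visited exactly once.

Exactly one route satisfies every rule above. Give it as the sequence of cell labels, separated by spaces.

Need to visit all 7 open cells exactly once, starting at (2,3) and ending at (3,2).
Cell (3,1) has only two open neighbours ((2,1) and (3,2)), so the path must pass straight through it: one of those is the cell it's entered from and the other is where it exits.
Route from (2,3): left to (2,2), up to (1,2), left to (1,1), 2× down (reaching (3,1)), right to (3,2) — 6 moves in all.
Check: all 7 open cells covered.

(2,3) (2,2) (1,2) (1,1) (2,1) (3,1) (3,2)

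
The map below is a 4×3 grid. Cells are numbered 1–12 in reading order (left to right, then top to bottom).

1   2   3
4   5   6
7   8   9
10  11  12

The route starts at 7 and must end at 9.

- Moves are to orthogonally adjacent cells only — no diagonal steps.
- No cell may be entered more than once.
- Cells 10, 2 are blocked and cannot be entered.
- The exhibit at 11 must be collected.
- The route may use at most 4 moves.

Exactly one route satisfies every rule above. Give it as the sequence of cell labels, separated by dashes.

7 - 8 - 11 - 12 - 9

The budget equals the shortest possible length, so every move has to be on a shortest route through the required cells.
Route from 7: right 1 to 8, down 1 to 11, right 1 to 12, up 1 to 9 — 4 moves in all.
Check: all required cells visited; 4 ≤ 4 moves.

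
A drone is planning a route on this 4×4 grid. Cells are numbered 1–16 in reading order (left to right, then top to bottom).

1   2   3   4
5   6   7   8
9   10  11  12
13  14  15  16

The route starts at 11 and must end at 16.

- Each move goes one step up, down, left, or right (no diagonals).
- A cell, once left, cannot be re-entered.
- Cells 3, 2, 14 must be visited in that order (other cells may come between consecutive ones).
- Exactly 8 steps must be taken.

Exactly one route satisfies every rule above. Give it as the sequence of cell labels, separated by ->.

11 -> 7 -> 3 -> 2 -> 6 -> 10 -> 14 -> 15 -> 16

The waypoints must appear in the order 3, 2, 14, with no cell reused.
Route from 11: 2× up (reaching 3), left to 2, 3× down (reaching 14), 2× right (reaching 16) — 8 moves in all.
Check: order respected (3 at step 2, 2 at step 3, 14 at step 6); 8 moves as required.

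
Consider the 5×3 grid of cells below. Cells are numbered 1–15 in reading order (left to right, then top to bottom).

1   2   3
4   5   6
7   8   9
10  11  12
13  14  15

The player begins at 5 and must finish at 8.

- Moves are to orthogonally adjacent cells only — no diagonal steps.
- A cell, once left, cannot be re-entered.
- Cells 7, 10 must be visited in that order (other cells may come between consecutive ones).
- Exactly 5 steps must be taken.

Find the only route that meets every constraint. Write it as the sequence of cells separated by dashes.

5 - 4 - 7 - 10 - 11 - 8

The waypoints must appear in the order 7, 10, with no cell reused.
Route from 5: left 1 to 4, down 2 to 10, right 1 to 11, up 1 to 8 — 5 moves in all.
Check: order respected (7 at step 2, 10 at step 3); 5 moves as required.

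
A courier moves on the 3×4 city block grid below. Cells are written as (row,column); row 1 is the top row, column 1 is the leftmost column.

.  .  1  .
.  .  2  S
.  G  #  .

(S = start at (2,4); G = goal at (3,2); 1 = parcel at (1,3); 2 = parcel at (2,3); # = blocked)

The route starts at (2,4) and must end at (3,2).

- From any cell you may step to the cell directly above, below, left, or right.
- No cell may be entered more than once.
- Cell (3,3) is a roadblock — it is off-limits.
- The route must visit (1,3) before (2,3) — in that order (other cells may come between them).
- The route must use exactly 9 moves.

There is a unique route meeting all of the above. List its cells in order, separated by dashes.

(2,4) - (1,4) - (1,3) - (2,3) - (2,2) - (1,2) - (1,1) - (2,1) - (3,1) - (3,2)

The waypoints must appear in the order (1,3), (2,3), with no cell reused.
Route from (2,4): up 1 to (1,4), left 1 to (1,3), down 1 to (2,3), left 1 to (2,2), up 1 to (1,2), left 1 to (1,1), down 2 to (3,1), right 1 to (3,2) — 9 moves in all.
Check: order respected (1 at step 2, 2 at step 3); 9 moves as required.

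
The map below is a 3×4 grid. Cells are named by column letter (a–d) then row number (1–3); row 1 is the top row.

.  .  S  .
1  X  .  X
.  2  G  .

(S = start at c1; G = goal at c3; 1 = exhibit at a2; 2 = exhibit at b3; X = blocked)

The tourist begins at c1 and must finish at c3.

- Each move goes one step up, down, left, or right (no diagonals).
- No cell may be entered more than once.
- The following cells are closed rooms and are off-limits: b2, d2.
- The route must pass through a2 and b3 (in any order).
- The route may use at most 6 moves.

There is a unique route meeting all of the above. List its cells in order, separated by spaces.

The 6-move cap with required stops at a2, b3 leaves no slack for detours.
Route from c1: 2× left (reaching a1), 2× down (reaching a3), 2× right (reaching c3) — 6 moves in all.
Check: all required cells visited; 6 ≤ 6 moves.

c1 b1 a1 a2 a3 b3 c3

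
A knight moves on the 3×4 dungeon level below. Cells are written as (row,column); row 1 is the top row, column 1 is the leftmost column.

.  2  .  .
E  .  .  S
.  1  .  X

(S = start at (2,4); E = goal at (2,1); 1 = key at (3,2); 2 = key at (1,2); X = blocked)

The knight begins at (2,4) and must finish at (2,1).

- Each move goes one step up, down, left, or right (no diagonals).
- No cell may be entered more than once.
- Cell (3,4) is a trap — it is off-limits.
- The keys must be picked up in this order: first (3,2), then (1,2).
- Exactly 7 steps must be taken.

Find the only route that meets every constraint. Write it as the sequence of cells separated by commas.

The waypoints must appear in the order (3,2), (1,2), with no cell reused.
Route from (2,4): left 1 to (2,3), down 1 to (3,3), left 1 to (3,2), up 2 to (1,2), left 1 to (1,1), down 1 to (2,1) — 7 moves in all.
Check: order respected (1 at step 3, 2 at step 5); 7 moves as required.

(2,4), (2,3), (3,3), (3,2), (2,2), (1,2), (1,1), (2,1)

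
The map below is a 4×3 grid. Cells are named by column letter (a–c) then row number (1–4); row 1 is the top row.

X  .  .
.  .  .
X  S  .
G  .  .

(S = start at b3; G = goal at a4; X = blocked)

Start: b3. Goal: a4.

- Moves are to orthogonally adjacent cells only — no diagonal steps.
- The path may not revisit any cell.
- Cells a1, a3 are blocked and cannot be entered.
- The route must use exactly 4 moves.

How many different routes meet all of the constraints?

1

Need simple routes of exactly 4 moves from b3 to a4 (Manhattan distance 2, so 1 moves are spent on a detour and 1 undoing it).
Enumerating: b3 c3 c4 b4 a4.
That gives 1 route.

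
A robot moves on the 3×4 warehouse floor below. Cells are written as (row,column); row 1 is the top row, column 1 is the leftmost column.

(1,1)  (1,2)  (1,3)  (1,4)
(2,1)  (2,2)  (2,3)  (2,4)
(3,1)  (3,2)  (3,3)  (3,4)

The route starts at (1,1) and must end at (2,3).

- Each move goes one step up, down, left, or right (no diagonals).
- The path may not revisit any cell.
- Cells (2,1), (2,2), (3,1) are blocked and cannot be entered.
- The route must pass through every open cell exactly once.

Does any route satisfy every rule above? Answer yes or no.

Cell (3,2) has only one open neighbour but is neither the start nor the goal, so a Hamiltonian route would have to both enter and leave it through the same neighbour — impossible without revisiting.

no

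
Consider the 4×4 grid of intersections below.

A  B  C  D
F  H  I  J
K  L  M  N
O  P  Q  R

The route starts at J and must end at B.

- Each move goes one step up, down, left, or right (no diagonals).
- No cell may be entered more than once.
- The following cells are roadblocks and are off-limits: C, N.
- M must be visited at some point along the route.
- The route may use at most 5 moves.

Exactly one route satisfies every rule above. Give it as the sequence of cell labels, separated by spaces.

The 5-move cap with required stops at M leaves no slack for detours.
Route from J: left to I, down to M, left to L, 2× up (reaching B) — 5 moves in all.
Check: all required cells visited; 5 ≤ 5 moves.

J I M L H B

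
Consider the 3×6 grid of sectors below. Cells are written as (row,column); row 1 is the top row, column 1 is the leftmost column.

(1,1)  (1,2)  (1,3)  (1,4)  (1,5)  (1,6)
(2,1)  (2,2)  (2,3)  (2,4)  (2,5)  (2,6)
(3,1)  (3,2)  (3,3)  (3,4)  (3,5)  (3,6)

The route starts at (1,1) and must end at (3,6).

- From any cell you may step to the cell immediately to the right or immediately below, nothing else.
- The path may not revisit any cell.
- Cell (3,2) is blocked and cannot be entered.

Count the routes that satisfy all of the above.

A right/down-only route from (1,1) to (3,6) makes exactly 2 down-moves and 5 right-moves in some order.
With no other constraints that would be C(7,2) = 21 routes.
Subtract routes through each blocked cell (inclusion–exclusion for overlaps): − through (3,2): 3 → 18.
That gives 18 routes.

18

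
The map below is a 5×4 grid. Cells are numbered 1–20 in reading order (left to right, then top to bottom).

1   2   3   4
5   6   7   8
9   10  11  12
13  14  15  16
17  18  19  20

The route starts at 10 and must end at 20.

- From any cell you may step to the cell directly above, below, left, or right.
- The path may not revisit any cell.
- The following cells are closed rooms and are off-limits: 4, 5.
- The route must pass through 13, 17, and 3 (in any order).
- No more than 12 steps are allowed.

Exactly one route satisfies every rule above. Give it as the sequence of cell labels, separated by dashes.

The 12-move cap with required stops at 13, 17, 3 leaves no slack for detours.
Route from 10: up 2 to 2, right 1 to 3, down 3 to 15, left 2 to 13, down 1 to 17, right 3 to 20 — 12 moves in all.
Check: all required cells visited; 12 ≤ 12 moves.

10 - 6 - 2 - 3 - 7 - 11 - 15 - 14 - 13 - 17 - 18 - 19 - 20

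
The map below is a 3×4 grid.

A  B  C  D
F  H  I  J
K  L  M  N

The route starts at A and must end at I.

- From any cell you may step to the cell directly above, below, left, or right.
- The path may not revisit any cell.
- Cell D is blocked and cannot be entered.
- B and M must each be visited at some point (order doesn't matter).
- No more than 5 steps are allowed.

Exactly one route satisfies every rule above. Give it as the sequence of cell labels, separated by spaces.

A B H L M I

The budget equals the shortest possible length, so every move has to be on a shortest route through the required cells.
Route from A: right to B, 2× down (reaching L), right to M, up to I — 5 moves in all.
Check: all required cells visited; 5 ≤ 5 moves.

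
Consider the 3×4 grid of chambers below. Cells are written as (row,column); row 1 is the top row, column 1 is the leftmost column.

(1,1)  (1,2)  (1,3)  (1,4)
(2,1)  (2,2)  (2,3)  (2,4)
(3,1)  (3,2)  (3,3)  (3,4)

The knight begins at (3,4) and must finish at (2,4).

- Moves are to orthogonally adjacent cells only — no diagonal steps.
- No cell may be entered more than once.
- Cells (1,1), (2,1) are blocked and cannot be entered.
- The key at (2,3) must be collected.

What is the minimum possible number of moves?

3

Any route passes through (2,3) somewhere between (3,4) and (2,4). Summing Manhattan distances along the two legs ((3,4) → (2,3) → (2,4)) gives a lower bound of 2 + 1 = 3 moves.
A route of 3 moves achieves this: (3,4) → (3,3) → (2,3) → (2,4).
Since 3 matches the lower bound, it is optimal.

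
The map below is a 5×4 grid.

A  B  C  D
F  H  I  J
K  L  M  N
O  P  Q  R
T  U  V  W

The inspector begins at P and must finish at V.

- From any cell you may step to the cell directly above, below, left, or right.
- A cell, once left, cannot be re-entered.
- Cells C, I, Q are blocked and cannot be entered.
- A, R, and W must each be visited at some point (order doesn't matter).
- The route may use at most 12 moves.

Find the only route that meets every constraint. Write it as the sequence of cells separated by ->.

P -> O -> K -> F -> A -> B -> H -> L -> M -> N -> R -> W -> V

Any route must reach A, R, and W and still end at V within 12 moves, so the order of the required stops is forced.
Route from P: left 1 to O, up 3 to A, right 1 to B, down 2 to L, right 2 to N, down 2 to W, left 1 to V — 12 moves in all.
Check: all required cells visited; 12 ≤ 12 moves.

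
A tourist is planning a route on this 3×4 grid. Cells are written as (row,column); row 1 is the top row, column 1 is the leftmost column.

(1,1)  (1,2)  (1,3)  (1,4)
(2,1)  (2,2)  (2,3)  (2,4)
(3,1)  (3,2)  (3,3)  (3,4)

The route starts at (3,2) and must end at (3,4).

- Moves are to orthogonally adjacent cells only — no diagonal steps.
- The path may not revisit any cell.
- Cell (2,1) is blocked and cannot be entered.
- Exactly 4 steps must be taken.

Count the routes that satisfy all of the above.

Need simple routes of exactly 4 moves from (3,2) to (3,4) (Manhattan distance 2, so 1 moves are spent on a detour and 1 undoing it).
Enumerating: (3,2) (2,2) (2,3) (3,3) (3,4) | (3,2) (2,2) (2,3) (2,4) (3,4) | (3,2) (3,3) (2,3) (2,4) (3,4).
That gives 3 routes.

3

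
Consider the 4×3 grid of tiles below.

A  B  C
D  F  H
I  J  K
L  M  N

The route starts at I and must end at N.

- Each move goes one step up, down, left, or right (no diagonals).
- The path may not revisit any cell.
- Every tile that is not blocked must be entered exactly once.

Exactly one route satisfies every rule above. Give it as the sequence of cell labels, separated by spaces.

I L M J F D A B C H K N

Need to visit all 12 open cells exactly once, starting at I and ending at N.
Cell L has only two open neighbours (I and M), so the path must pass straight through it: one of those is the cell it's entered from and the other is where it exits.
Route from I: down to L, right to M, 2× up (reaching F), left to D, up to A, 2× right (reaching C), 3× down (reaching N) — 11 moves in all.
Check: all 12 open cells covered.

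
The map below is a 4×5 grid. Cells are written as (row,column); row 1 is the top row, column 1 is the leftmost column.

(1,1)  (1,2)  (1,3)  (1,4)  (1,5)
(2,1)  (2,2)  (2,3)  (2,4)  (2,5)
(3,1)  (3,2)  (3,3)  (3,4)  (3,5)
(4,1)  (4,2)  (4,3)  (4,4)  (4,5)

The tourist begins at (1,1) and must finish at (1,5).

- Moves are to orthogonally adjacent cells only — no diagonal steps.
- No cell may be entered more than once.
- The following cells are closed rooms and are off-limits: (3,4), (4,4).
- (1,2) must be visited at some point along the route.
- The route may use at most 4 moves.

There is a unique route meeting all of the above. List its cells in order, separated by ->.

The budget equals the shortest possible length, so every move has to be on a shortest route through the required cells.
Route from (1,1): right 4 to (1,5) — 4 moves in all.
Check: all required cells visited; 4 ≤ 4 moves.

(1,1) -> (1,2) -> (1,3) -> (1,4) -> (1,5)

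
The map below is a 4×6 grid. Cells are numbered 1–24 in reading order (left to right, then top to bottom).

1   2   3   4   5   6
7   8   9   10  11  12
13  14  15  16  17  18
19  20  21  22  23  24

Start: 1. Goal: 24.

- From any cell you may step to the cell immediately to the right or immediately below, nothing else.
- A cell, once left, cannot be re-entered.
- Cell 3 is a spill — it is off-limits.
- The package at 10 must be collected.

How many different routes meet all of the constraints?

12

A right/down-only route from 1 to 24 makes exactly 3 down-moves and 5 right-moves in some order.
With no other constraints that would be C(8,3) = 56 routes.
Split at 10 and multiply the segment counts (each segment already excludes blocked cells): 1→10: 2; 10→24: 6; product = 12.
That gives 12 routes.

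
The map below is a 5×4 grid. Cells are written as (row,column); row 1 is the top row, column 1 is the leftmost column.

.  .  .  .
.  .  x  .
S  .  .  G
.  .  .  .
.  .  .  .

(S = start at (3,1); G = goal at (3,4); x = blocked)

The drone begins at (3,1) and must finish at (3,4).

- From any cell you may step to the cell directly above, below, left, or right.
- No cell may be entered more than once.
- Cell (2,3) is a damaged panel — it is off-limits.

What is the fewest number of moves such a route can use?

The Manhattan distance from (3,1) to (3,4) is |3−3| + |1−4| = 3, so at least 3 moves are needed.
A route of 3 moves achieves this: (3,1) → (3,2) → (3,3) → (3,4).
Since 3 matches the lower bound, it is optimal.

3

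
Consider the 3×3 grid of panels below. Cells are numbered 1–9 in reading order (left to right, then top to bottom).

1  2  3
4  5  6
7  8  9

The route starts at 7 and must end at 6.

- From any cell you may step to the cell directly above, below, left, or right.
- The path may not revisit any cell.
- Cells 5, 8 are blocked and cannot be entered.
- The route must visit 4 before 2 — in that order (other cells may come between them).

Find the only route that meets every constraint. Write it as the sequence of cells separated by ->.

7 -> 4 -> 1 -> 2 -> 3 -> 6

The waypoints must appear in the order 4, 2, with no cell reused.
Route from 7: 2× up (reaching 1), 2× right (reaching 3), down to 6 — 5 moves in all.
Check: order respected (4 at step 1, 2 at step 3).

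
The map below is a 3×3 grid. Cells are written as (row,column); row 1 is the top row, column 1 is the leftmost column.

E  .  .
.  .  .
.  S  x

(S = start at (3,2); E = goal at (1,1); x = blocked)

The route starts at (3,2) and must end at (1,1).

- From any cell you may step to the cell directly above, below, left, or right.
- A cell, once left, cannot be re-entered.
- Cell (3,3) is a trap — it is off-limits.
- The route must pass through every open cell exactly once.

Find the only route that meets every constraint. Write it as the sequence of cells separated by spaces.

Need to visit all 8 open cells exactly once, starting at (3,2) and ending at (1,1).
Cell (2,3) has only two open neighbours ((1,3) and (2,2)), so the path must pass straight through it: one of those is the cell it's entered from and the other is where it exits.
Route from (3,2): left to (3,1), up to (2,1), 2× right (reaching (2,3)), up to (1,3), 2× left (reaching (1,1)) — 7 moves in all.
Check: all 8 open cells covered.

(3,2) (3,1) (2,1) (2,2) (2,3) (1,3) (1,2) (1,1)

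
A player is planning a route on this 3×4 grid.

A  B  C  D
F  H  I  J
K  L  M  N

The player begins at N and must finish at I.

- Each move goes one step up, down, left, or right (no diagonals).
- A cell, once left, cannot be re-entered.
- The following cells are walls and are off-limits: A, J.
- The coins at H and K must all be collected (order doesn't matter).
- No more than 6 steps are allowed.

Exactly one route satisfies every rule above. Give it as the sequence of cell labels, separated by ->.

N -> M -> L -> K -> F -> H -> I

The 6-move cap with required stops at H, K leaves no slack for detours.
Route from N: 3× left (reaching K), up to F, 2× right (reaching I) — 6 moves in all.
Check: all required cells visited; 6 ≤ 6 moves.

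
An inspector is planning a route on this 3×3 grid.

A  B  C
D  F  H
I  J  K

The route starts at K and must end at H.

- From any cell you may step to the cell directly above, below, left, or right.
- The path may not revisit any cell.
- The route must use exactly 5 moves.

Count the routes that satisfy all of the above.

2

Need simple routes of exactly 5 moves from K to H (Manhattan distance 1, so 2 moves are spent on a detour and 2 undoing it).
Enumerating: K J F B C H | K J I D F H.
That gives 2 routes.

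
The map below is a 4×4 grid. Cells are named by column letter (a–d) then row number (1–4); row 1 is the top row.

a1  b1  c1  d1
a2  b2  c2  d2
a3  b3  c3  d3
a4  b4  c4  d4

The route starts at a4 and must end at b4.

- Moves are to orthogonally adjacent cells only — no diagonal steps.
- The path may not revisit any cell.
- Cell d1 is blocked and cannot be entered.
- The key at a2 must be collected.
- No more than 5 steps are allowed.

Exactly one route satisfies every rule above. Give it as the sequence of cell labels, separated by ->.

The budget equals the shortest possible length, so every move has to be on a shortest route through the required cells.
Route from a4: up 2 to a2, right 1 to b2, down 2 to b4 — 5 moves in all.
Check: all required cells visited; 5 ≤ 5 moves.

a4 -> a3 -> a2 -> b2 -> b3 -> b4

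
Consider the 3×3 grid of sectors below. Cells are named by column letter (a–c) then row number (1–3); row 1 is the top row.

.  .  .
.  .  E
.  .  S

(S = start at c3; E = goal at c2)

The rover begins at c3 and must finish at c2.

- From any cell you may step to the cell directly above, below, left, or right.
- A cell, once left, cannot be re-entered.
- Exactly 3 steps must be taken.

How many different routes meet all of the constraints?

1

Need simple routes of exactly 3 moves from c3 to c2 (Manhattan distance 1, so 1 moves are spent on a detour and 1 undoing it).
Enumerating: c3 b3 b2 c2.
That gives 1 route.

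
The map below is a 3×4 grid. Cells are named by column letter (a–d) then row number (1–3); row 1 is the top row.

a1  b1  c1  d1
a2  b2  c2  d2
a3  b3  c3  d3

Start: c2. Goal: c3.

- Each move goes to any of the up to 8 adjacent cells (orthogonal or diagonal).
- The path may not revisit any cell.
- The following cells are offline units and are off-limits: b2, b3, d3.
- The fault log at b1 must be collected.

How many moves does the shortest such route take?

4

Any route passes through b1 somewhere between c2 and c3. Summing Chebyshev distances along the two legs (c2 → b1 → c3) gives a lower bound of 1 + 2 = 3 moves.
The shortest route satisfying every rule uses 4 moves: c2 → b1 → c1 → d2 → c3.
The bound of 3 isn't tight here; checking systematically, no route of length 3 through 3 satisfies every constraint, so 4 is the minimum.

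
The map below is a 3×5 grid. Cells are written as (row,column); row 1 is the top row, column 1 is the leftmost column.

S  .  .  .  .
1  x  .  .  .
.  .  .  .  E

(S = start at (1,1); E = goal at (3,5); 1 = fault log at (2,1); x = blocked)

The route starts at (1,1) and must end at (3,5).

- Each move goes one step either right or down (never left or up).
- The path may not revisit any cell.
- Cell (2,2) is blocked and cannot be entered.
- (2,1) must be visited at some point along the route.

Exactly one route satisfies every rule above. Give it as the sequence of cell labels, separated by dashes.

Moves only go right or down, so the column and row indices never decrease.
Route from (1,1): down 2 to (3,1), right 4 to (3,5) — 6 moves in all.
Check: all required cells visited.

(1,1) - (2,1) - (3,1) - (3,2) - (3,3) - (3,4) - (3,5)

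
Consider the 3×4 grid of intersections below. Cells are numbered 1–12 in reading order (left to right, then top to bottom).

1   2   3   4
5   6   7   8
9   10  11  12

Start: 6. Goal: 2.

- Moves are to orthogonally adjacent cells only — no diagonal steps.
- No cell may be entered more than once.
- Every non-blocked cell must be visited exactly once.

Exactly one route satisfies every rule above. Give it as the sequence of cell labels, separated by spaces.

Need to visit all 12 open cells exactly once, starting at 6 and ending at 2.
Cell 9 has only two open neighbours (5 and 10), so the path must pass straight through it: one of those is the cell it's entered from and the other is where it exits.
Route from 6: right to 7, up to 3, right to 4, 2× down (reaching 12), 3× left (reaching 9), 2× up (reaching 1), right to 2 — 11 moves in all.
Check: all 12 open cells covered.

6 7 3 4 8 12 11 10 9 5 1 2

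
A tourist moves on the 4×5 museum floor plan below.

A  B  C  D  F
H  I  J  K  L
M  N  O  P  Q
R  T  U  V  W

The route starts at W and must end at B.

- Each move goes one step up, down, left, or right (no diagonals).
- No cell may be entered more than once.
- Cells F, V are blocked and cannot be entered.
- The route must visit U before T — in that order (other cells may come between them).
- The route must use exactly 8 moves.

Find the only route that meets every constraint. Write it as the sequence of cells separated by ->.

The waypoints must appear in the order U, T, with no cell reused.
Route from W: up 1 to Q, left 2 to O, down 1 to U, left 1 to T, up 3 to B — 8 moves in all.
Check: order respected (U at step 4, T at step 5); 8 moves as required.

W -> Q -> P -> O -> U -> T -> N -> I -> B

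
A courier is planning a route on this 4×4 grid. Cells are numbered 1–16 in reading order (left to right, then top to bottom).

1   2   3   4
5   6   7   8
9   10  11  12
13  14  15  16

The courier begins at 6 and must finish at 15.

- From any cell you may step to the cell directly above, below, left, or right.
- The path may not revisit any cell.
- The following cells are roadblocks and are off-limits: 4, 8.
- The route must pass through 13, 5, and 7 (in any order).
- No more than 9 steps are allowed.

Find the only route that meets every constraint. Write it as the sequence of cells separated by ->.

6 -> 7 -> 3 -> 2 -> 1 -> 5 -> 9 -> 13 -> 14 -> 15

The budget equals the shortest possible length, so every move has to be on a shortest route through the required cells.
Route from 6: right to 7, up to 3, 2× left (reaching 1), 3× down (reaching 13), 2× right (reaching 15) — 9 moves in all.
Check: all required cells visited; 9 ≤ 9 moves.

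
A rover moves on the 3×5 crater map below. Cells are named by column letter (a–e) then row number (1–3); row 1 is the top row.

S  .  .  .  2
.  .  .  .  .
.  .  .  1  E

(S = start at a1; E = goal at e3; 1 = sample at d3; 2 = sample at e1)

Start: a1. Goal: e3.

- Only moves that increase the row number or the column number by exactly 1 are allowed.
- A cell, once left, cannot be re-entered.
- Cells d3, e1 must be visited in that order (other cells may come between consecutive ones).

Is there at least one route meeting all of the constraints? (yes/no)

e1 lies above d3, so going from d3 to e1 would need an upward move — but moves only go right/down, so d3 cannot be visited before e1.

no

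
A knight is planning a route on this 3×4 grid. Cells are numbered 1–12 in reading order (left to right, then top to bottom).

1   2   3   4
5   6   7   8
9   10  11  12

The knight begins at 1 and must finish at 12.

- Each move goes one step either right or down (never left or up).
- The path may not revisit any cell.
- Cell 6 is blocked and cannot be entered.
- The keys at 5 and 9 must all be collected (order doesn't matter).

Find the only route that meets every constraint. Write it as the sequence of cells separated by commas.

Moves only go right or down, so the column and row indices never decrease.
Route from 1: down 2 to 9, right 3 to 12 — 5 moves in all.
Check: all required cells visited.

1, 5, 9, 10, 11, 12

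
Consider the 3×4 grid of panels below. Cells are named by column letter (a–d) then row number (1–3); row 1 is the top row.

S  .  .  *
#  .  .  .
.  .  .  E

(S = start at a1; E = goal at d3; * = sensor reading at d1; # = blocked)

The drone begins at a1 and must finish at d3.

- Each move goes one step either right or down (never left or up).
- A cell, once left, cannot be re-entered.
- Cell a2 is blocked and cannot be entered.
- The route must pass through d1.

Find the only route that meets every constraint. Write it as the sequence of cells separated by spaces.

a1 b1 c1 d1 d2 d3

Moves only go right or down, so the column and row indices never decrease.
Route from a1: 3× right (reaching d1), 2× down (reaching d3) — 5 moves in all.
Check: all required cells visited.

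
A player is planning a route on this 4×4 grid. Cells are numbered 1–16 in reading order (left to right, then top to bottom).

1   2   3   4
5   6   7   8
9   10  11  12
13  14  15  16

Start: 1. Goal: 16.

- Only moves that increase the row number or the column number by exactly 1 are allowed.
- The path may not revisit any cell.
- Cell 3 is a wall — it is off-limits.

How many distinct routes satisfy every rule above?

16

A right/down-only route from 1 to 16 makes exactly 3 down-moves and 3 right-moves in some order.
With no other constraints that would be C(6,3) = 20 routes.
Subtract routes through each blocked cell (inclusion–exclusion for overlaps): − through 3: 4 → 16.
That gives 16 routes.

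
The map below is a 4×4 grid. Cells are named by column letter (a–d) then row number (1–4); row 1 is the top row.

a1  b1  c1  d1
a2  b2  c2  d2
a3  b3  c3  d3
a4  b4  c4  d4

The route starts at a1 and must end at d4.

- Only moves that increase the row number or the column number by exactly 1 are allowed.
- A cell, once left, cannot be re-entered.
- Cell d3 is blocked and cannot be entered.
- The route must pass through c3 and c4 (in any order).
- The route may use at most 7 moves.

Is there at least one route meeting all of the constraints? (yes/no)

One route that works: a1 → a2 → a3 → b3 → c3 → c4 → d4.

yes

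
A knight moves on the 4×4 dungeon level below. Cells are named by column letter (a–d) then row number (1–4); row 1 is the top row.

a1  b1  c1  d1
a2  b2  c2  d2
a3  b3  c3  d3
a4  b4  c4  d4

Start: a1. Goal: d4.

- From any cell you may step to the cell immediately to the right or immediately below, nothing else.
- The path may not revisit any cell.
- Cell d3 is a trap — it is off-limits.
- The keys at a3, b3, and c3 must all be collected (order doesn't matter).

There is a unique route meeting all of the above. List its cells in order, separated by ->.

a1 -> a2 -> a3 -> b3 -> c3 -> c4 -> d4

Moves only go right or down, so the column and row indices never decrease.
Route from a1: 2× down (reaching a3), 2× right (reaching c3), down to c4, right to d4 — 6 moves in all.
Check: all required cells visited.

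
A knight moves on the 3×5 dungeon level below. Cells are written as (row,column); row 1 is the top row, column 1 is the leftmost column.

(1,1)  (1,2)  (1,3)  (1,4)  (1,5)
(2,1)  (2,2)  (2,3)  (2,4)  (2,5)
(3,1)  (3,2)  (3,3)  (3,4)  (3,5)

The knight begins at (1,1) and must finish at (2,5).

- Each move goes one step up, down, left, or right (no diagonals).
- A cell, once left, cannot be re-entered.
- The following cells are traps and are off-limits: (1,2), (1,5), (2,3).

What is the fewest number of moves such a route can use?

The Manhattan distance from (1,1) to (2,5) is |1−2| + |1−5| = 5, so at least 5 moves are needed.
That bound ignores the blocked cells. Measuring each leg by the fewest moves that actually steer around them ((1,1)→(2,5): 7) raises the lower bound to 7.
A route of 7 moves exists: (1,1) → (2,1) → (3,1) → (3,2) → (3,3) → (3,4) → (2,4) → (2,5).
Since 7 matches that lower bound, it is optimal.

7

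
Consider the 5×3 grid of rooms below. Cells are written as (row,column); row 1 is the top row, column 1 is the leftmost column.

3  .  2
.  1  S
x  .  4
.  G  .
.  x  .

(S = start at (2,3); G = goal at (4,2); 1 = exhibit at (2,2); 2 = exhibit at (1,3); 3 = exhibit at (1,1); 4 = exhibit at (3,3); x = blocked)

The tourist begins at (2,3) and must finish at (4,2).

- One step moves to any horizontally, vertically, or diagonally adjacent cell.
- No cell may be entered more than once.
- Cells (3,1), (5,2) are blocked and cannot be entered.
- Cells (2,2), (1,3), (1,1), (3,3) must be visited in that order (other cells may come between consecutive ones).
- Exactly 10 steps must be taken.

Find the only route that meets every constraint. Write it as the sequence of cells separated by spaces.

The waypoints must appear in the order (2,2), (1,3), (1,1), (3,3), with no cell reused.
Route from (2,3): left 1 to (2,2), up-right 1 to (1,3), left 2 to (1,1), down 1 to (2,1), down-right 1 to (3,2), right 1 to (3,3), down 2 to (5,3), up-left 1 to (4,2) — 10 moves in all.
Check: order respected (1 at step 1, 2 at step 2, 3 at step 4, 4 at step 7); 10 moves as required.

(2,3) (2,2) (1,3) (1,2) (1,1) (2,1) (3,2) (3,3) (4,3) (5,3) (4,2)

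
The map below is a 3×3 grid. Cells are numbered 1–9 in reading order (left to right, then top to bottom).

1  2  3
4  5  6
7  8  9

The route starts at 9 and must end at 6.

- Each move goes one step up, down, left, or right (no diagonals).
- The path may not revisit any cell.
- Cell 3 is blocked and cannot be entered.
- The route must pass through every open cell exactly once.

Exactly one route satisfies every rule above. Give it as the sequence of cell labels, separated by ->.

9 -> 8 -> 7 -> 4 -> 1 -> 2 -> 5 -> 6

Need to visit all 8 open cells exactly once, starting at 9 and ending at 6.
Cell 2 has only two open neighbours (5 and 1), so the path must pass straight through it: one of those is the cell it's entered from and the other is where it exits.
Route from 9: left 2 to 7, up 2 to 1, right 1 to 2, down 1 to 5, right 1 to 6 — 7 moves in all.
Check: all 8 open cells covered.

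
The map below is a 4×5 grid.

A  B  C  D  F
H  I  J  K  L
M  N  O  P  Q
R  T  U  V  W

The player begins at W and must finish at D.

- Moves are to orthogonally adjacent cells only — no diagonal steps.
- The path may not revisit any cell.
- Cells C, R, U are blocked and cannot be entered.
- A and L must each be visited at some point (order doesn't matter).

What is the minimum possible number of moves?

Any route passes through A and L in some order between W and D. Summing Manhattan distances along each leg and taking the cheapest ordering (W → L → A → D) gives a lower bound of 2 + 5 + 3 = 10 moves.
That bound ignores the blocked cells. Measuring each leg by the fewest moves that actually steer around them (W→L: 2; L→A: 5; A→D: 5) raises the lower bound to 12.
The shortest route satisfying every rule uses 14 moves: W → Q → P → O → N → M → H → A → B → I → J → K → L → F → D.
The bound of 12 isn't tight here; checking systematically, no route of length 12 through 13 satisfies every constraint, so 14 is the minimum.

14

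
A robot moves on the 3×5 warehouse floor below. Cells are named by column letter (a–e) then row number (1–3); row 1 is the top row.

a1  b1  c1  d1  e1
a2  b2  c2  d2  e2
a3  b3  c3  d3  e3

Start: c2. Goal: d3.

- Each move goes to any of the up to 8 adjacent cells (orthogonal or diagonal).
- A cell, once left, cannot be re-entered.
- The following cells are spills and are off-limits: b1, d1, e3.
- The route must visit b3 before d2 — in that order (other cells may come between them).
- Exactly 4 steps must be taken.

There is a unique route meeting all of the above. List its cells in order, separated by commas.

c2, b3, c3, d2, d3

The waypoints must appear in the order b3, d2, with no cell reused.
Route from c2: down-left 1 to b3, right 1 to c3, up-right 1 to d2, down 1 to d3 — 4 moves in all.
Check: order respected (b3 at step 1, d2 at step 3); 4 moves as required.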